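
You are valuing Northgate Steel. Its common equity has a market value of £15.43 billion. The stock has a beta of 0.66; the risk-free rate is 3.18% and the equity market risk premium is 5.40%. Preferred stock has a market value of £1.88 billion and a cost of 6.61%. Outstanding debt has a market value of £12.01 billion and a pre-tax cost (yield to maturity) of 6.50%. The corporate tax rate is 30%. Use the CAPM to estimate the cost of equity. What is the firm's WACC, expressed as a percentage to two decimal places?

Cost of equity via CAPM: Re = 3.18% + 0.66 × 5.4% = 6.7440%.
Total capital V = 15.43 + 1.88 + 12.01 = 29.32.
Equity: weight = 15.43/29.32 = 0.5263; cost = 6.744%.
Preferred: weight = 1.88/29.32 = 0.0641; cost = 6.61%.
Debt: weight = 12.01/29.32 = 0.4096; after-tax cost = 6.5% × (1 − 30%) = 4.5500%.
WACC = 0.5263 × 6.7440% + 0.0641 × 6.6100% + 0.4096 × 4.5500% = 5.8367%.

5.84%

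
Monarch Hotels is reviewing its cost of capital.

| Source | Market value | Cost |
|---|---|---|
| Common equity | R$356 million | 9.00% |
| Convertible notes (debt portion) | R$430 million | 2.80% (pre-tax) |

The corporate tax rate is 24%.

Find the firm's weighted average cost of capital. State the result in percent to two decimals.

5.24%

Total capital V = 356 + 430 = 786.
Equity: weight = 356/786 = 0.4529; cost = 9%.
Convertible notes (debt portion): weight = 430/786 = 0.5471; after-tax cost = 2.8% × (1 − 24%) = 2.1280%.
WACC = 0.4529 × 9.0000% + 0.5471 × 2.1280% = 5.2405%.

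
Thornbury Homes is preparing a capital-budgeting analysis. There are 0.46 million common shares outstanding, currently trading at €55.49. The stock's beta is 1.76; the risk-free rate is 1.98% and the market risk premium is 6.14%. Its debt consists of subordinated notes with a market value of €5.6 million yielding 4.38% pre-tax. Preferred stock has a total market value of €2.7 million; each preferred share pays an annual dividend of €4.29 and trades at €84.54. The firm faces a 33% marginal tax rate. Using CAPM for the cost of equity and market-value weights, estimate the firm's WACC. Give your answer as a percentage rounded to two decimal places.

10.54%

Cost of equity via CAPM: Re = 1.98% + 1.76 × 6.14% = 12.7864%.
Cost of preferred: Rp = 4.29 / 84.54 = 5.0745%.
Market value of equity E = 55.49 × 0.46m = 25.5254m.
Total capital V = 25.5254 + 2.7 + 5.6 = 33.8254.
Equity: weight = 25.5254/33.8254 = 0.7546; cost = 12.7864%.
Preferred: weight = 2.7/33.8254 = 0.0798; cost = 5.0745%.
Subordinated notes: weight = 5.6/33.8254 = 0.1656; after-tax cost = 4.38% × (1 − 33%) = 2.9346%.
WACC = 0.7546 × 12.7864% + 0.0798 × 5.0745% + 0.1656 × 2.9346% = 10.5398%.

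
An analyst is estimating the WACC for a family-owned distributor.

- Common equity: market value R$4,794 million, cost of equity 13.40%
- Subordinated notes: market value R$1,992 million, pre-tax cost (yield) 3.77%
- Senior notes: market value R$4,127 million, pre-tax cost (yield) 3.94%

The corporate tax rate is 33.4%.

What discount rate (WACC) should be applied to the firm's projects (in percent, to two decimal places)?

7.34%

Total capital V = 4794 + 1992 + 4127 = 10913.
Equity: weight = 4794/10913 = 0.4393; cost = 13.4%.
Subordinated notes: weight = 1992/10913 = 0.1825; after-tax cost = 3.77% × (1 − 33.4%) = 2.5108%.
Senior notes: weight = 4127/10913 = 0.3782; after-tax cost = 3.94% × (1 − 33.4%) = 2.6240%.
WACC = 0.4393 × 13.4000% + 0.1825 × 2.5108% + 0.3782 × 2.6240% = 7.3372%.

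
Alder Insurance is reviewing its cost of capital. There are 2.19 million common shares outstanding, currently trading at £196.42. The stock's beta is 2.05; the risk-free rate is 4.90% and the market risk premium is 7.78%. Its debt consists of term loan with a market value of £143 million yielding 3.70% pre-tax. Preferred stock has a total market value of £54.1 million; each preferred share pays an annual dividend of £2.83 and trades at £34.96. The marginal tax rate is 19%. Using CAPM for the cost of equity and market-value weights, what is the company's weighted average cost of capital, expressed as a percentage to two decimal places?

15.68%

Cost of equity via CAPM: Re = 4.9% + 2.05 × 7.78% = 20.8490%.
Cost of preferred: Rp = 2.83 / 34.96 = 8.0950%.
Market value of equity E = 196.42 × 2.19m = 430.1598m.
Total capital V = 430.1598 + 54.1 + 143 = 627.2598.
Equity: weight = 430.1598/627.2598 = 0.6858; cost = 20.849%.
Preferred: weight = 54.1/627.2598 = 0.0862; cost = 8.095%.
Term loan: weight = 143/627.2598 = 0.2280; after-tax cost = 3.7% × (1 − 19%) = 2.9970%.
WACC = 0.6858 × 20.8490% + 0.0862 × 8.0950% + 0.2280 × 2.9970% = 15.6792%.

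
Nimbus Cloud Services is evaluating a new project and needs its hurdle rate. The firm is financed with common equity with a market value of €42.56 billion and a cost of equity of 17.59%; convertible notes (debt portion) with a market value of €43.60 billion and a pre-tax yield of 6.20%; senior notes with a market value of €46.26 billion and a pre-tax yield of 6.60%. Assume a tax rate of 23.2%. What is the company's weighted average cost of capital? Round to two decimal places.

Total capital V = 42.56 + 43.6 + 46.26 = 132.42.
Equity: weight = 42.56/132.42 = 0.3214; cost = 17.59%.
Convertible notes (debt portion): weight = 43.6/132.42 = 0.3293; after-tax cost = 6.2% × (1 − 23.2%) = 4.7616%.
Senior notes: weight = 46.26/132.42 = 0.3493; after-tax cost = 6.6% × (1 − 23.2%) = 5.0688%.
WACC = 0.3214 × 17.5900% + 0.3293 × 4.7616% + 0.3493 × 5.0688% = 8.9920%.

8.99%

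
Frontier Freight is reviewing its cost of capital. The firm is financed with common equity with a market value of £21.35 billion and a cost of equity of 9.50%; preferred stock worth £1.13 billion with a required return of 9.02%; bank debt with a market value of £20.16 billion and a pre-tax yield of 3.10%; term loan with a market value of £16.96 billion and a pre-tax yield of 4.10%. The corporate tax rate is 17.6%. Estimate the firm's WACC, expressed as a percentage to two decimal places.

5.40%

Total capital V = 21.35 + 1.13 + 20.16 + 16.96 = 59.6.
Equity: weight = 21.35/59.6 = 0.3582; cost = 9.5%.
Preferred: weight = 1.13/59.6 = 0.0190; cost = 9.02%.
Bank debt: weight = 20.16/59.6 = 0.3383; after-tax cost = 3.1% × (1 − 17.6%) = 2.5544%.
Term loan: weight = 16.96/59.6 = 0.2846; after-tax cost = 4.1% × (1 − 17.6%) = 3.3784%.
WACC = 0.3582 × 9.5000% + 0.0190 × 9.0200% + 0.3383 × 2.5544% + 0.2846 × 3.3784% = 5.3995%.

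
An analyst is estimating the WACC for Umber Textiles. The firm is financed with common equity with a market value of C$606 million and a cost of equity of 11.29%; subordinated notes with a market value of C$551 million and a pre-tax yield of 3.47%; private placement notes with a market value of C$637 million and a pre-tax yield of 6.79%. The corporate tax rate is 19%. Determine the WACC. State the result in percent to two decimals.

6.63%

Total capital V = 606 + 551 + 637 = 1794.
Equity: weight = 606/1794 = 0.3378; cost = 11.29%.
Subordinated notes: weight = 551/1794 = 0.3071; after-tax cost = 3.47% × (1 − 19%) = 2.8107%.
Private placement notes: weight = 637/1794 = 0.3551; after-tax cost = 6.79% × (1 − 19%) = 5.4999%.
WACC = 0.3378 × 11.2900% + 0.3071 × 2.8107% + 0.3551 × 5.4999% = 6.6298%.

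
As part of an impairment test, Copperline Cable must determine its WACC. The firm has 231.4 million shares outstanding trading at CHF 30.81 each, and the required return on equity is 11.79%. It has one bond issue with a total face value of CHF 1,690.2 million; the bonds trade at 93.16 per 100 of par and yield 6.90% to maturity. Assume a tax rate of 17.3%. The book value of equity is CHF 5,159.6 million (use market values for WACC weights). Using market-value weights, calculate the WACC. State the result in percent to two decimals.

Market value of equity E = 30.81 × 231.4m = 7129.434m. Market value of debt D = 1690.2m × 93.16/100 = 1574.59032m.
Total capital V = 7129.434 + 1574.59032 = 8704.02432.
Equity: weight = 7129.434/8704.02432 = 0.8191; cost = 11.79%.
Bonds outstanding: weight = 1574.59032/8704.02432 = 0.1809; after-tax cost = 6.9% × (1 − 17.3%) = 5.7063%.
WACC = 0.8191 × 11.7900% + 0.1809 × 5.7063% = 10.6894%.

10.69%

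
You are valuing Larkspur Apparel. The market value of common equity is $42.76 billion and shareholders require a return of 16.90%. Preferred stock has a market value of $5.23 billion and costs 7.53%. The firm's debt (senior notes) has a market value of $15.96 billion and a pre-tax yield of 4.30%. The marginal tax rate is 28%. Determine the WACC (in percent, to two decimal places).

12.69%

Total capital V = 42.76 + 5.23 + 15.96 = 63.95.
Equity: weight = 42.76/63.95 = 0.6686; cost = 16.9%.
Preferred: weight = 5.23/63.95 = 0.0818; cost = 7.53%.
Senior notes: weight = 15.96/63.95 = 0.2496; after-tax cost = 4.3% × (1 − 28%) = 3.0960%.
WACC = 0.6686 × 16.9000% + 0.0818 × 7.5300% + 0.2496 × 3.0960% = 12.6886%.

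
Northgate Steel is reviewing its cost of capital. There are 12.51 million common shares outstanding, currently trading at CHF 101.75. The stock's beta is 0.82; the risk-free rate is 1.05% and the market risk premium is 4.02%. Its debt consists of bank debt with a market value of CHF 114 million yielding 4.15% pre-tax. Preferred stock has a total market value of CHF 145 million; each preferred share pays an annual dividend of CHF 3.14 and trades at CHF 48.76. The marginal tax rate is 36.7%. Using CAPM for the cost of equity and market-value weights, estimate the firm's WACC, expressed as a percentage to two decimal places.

Cost of equity via CAPM: Re = 1.05% + 0.82 × 4.02% = 4.3464%.
Cost of preferred: Rp = 3.14 / 48.76 = 6.4397%.
Market value of equity E = 101.75 × 12.51m = 1272.8925m.
Total capital V = 1272.8925 + 145 + 114 = 1531.8925.
Equity: weight = 1272.8925/1531.8925 = 0.8309; cost = 4.3464%.
Preferred: weight = 145/1531.8925 = 0.0947; cost = 6.4397%.
Bank debt: weight = 114/1531.8925 = 0.0744; after-tax cost = 4.15% × (1 − 36.7%) = 2.6270%.
WACC = 0.8309 × 4.3464% + 0.0947 × 6.4397% + 0.0744 × 2.6270% = 4.4166%.

4.42%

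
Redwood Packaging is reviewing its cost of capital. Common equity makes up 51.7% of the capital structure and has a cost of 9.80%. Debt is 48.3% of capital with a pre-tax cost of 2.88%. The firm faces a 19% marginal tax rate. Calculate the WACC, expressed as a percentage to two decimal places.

After-tax cost of debt = 2.88% × (1 − 19%) = 2.3328%.
WACC = 0.517 × 9.8000% + 0.483 × 2.3328% = 6.1933%.

6.19%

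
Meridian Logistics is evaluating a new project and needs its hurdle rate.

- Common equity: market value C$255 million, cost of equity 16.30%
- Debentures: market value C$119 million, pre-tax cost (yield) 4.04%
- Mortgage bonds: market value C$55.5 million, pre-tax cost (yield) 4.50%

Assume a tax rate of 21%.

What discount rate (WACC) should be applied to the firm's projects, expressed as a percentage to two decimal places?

11.02%

Total capital V = 255 + 119 + 55.5 = 429.5.
Equity: weight = 255/429.5 = 0.5937; cost = 16.3%.
Debentures: weight = 119/429.5 = 0.2771; after-tax cost = 4.04% × (1 − 21%) = 3.1916%.
Mortgage bonds: weight = 55.5/429.5 = 0.1292; after-tax cost = 4.5% × (1 − 21%) = 3.5550%.
WACC = 0.5937 × 16.3000% + 0.2771 × 3.1916% + 0.1292 × 3.5550% = 11.0212%.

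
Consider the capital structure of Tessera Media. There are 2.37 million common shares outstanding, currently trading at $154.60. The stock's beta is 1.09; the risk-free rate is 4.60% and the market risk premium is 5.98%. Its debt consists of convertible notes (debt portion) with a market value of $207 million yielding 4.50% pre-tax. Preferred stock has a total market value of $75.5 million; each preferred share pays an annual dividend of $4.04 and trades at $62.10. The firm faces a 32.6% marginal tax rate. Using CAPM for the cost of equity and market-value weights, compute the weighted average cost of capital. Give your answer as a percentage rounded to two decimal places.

8.00%

Cost of equity via CAPM: Re = 4.6% + 1.09 × 5.98% = 11.1182%.
Cost of preferred: Rp = 4.04 / 62.1 = 6.5056%.
Market value of equity E = 154.6 × 2.37m = 366.402m.
Total capital V = 366.402 + 75.5 + 207 = 648.902.
Equity: weight = 366.402/648.902 = 0.5646; cost = 11.1182%.
Preferred: weight = 75.5/648.902 = 0.1164; cost = 6.5056%.
Convertible notes (debt portion): weight = 207/648.902 = 0.3190; after-tax cost = 4.5% × (1 − 32.6%) = 3.0330%.
WACC = 0.5646 × 11.1182% + 0.1164 × 6.5056% + 0.3190 × 3.0330% = 8.0023%.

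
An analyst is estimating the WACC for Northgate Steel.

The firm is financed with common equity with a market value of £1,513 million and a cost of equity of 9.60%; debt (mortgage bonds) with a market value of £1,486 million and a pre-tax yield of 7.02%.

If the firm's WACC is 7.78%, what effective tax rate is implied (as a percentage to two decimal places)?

Total capital V = 1513 + 1486 = 2999.
Equity weight = 1513/2999 = 0.5045.
Mortgage bonds weight = 1486/2999 = 0.4955.
Equity contribution = 0.5045 × 9.6% = 4.8432%.
Debt contribution must be 7.78% − 4.8432% = 2.9368%.
0.4955 × 7.02% × (1 − T) = 2.9368%  ⇒  (1 − T) = 0.8443.
T = 15.5708%.

15.57%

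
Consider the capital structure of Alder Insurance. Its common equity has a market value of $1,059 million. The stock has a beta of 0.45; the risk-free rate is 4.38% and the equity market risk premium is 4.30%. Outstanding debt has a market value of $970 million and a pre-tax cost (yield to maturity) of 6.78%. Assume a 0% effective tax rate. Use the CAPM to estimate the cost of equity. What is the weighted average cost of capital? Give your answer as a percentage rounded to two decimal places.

Cost of equity via CAPM: Re = 4.38% + 0.45 × 4.3% = 6.3150%.
Total capital V = 1059 + 970 = 2029.
Equity: weight = 1059/2029 = 0.5219; cost = 6.315%.
Debt: weight = 970/2029 = 0.4781; after-tax cost = 6.78% × (1 − 0%) = 6.7800%.
WACC = 0.5219 × 6.3150% + 0.4781 × 6.7800% = 6.5373%.

6.54%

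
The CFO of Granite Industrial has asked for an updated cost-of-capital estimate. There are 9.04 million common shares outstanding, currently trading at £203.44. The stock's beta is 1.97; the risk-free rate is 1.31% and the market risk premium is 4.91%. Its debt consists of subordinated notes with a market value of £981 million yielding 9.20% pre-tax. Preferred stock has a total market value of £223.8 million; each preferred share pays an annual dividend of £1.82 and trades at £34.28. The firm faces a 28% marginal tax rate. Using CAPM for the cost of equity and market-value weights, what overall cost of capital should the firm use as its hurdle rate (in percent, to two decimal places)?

9.16%

Cost of equity via CAPM: Re = 1.31% + 1.97 × 4.91% = 10.9827%.
Cost of preferred: Rp = 1.82 / 34.28 = 5.3092%.
Market value of equity E = 203.44 × 9.04m = 1839.0976m.
Total capital V = 1839.0976 + 223.8 + 981 = 3043.8976.
Equity: weight = 1839.0976/3043.8976 = 0.6042; cost = 10.9827%.
Preferred: weight = 223.8/3043.8976 = 0.0735; cost = 5.3092%.
Subordinated notes: weight = 981/3043.8976 = 0.3223; after-tax cost = 9.2% × (1 − 28%) = 6.6240%.
WACC = 0.6042 × 10.9827% + 0.0735 × 5.3092% + 0.3223 × 6.6240% = 9.1608%.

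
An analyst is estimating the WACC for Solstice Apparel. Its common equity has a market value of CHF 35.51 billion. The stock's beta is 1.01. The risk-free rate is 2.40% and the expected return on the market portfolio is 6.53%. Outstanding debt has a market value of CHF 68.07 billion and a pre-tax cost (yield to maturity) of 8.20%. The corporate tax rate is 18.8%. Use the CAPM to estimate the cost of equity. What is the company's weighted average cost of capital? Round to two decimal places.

Market risk premium = 6.53% − 2.4% = 4.13%.
Cost of equity via CAPM: Re = 2.4% + 1.01 × 4.13% = 6.5713%.
Total capital V = 35.51 + 68.07 = 103.58.
Equity: weight = 35.51/103.58 = 0.3428; cost = 6.5713%.
Debt: weight = 68.07/103.58 = 0.6572; after-tax cost = 8.2% × (1 − 18.8%) = 6.6584%.
WACC = 0.3428 × 6.5713% + 0.6572 × 6.6584% = 6.6285%.

6.63%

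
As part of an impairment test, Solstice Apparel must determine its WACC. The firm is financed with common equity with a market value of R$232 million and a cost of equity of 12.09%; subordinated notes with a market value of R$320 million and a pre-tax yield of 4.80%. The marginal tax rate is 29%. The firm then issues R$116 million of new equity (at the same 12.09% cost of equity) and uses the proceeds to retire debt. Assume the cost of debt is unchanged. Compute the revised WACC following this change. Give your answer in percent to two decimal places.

After the change:
Total capital V = 348 + 204 = 552.
Equity: weight = 348/552 = 0.6304; cost = 12.09%.
Subordinated notes: weight = 204/552 = 0.3696; after-tax cost = 4.8% × (1 − 29%) = 3.4080%.
WACC = 0.6304 × 12.0900% + 0.3696 × 3.4080% = 8.8814%.

8.88%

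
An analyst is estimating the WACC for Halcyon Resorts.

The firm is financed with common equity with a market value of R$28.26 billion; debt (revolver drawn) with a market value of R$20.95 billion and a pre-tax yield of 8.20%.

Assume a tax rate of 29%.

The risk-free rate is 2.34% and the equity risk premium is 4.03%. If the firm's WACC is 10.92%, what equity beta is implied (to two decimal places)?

Total capital V = 28.26 + 20.95 = 49.21.
Equity weight = 28.26/49.21 = 0.5743.
Revolver drawn weight = 20.95/49.21 = 0.4257.
Debt contribution = 0.4257 × 8.2% × (1 − 29%) = 2.4786%.
Required equity contribution = 10.92% − 2.4786% = 8.4414%  ⇒  Re = 14.6993%.
CAPM: 14.6993% = 2.34% + β × 4.03%  ⇒  β = 3.0668.

3.07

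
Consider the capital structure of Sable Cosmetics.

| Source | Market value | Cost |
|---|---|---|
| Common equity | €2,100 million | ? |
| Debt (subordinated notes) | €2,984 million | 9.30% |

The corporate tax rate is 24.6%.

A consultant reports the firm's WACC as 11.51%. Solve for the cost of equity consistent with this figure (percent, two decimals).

17.90%

Total capital V = 2100 + 2984 = 5084.
Equity weight = 2100/5084 = 0.4131.
Subordinated notes weight = 2984/5084 = 0.5869.
Debt contribution = 0.5869 × 9.3% × (1 − 24.6%) = 4.1157%.
Required equity contribution = 11.51% − 4.1157% = 7.3943%.
Re = 7.3943% / 0.4131 = 17.9012%.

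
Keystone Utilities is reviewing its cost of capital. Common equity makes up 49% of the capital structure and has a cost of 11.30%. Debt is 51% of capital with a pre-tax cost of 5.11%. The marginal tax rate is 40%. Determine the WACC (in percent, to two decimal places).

After-tax cost of debt = 5.11% × (1 − 40%) = 3.0660%.
WACC = 0.490 × 11.3000% + 0.510 × 3.0660% = 7.1007%.

7.10%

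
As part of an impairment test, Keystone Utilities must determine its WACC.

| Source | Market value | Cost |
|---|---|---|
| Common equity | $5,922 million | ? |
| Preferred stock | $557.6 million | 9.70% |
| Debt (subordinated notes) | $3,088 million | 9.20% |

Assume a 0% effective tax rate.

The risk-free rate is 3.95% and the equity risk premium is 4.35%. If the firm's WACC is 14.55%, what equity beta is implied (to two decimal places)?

Total capital V = 5922 + 557.6 + 3088 = 9567.6.
Equity weight = 5922/9567.6 = 0.6190.
Preferred weight = 557.6/9567.6 = 0.0583.
Subordinated notes weight = 3088/9567.6 = 0.3228.
Debt contribution = 0.3228 × 9.2% × (1 − 0%) = 2.9694%.
Preferred contribution = 0.0583 × 9.7% = 0.5653%.
Required equity contribution = 14.55% − 3.5347% = 11.0153%  ⇒  Re = 17.7964%.
CAPM: 17.7964% = 3.95% + β × 4.35%  ⇒  β = 3.1831.

3.18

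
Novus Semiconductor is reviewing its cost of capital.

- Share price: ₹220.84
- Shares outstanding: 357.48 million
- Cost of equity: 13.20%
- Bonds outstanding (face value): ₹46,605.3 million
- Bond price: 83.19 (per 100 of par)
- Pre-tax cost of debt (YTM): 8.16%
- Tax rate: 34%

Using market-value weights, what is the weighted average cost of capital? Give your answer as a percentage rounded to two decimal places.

10.63%

Market value of equity E = 220.84 × 357.48m = 78945.8832m. Market value of debt D = 46605.3m × 83.19/100 = 38770.94907m.
Total capital V = 78945.8832 + 38770.94907 = 117716.83227.
Equity: weight = 78945.8832/117716.83227 = 0.6706; cost = 13.2%.
Bonds outstanding: weight = 38770.94907/117716.83227 = 0.3294; after-tax cost = 8.16% × (1 − 34%) = 5.3856%.
WACC = 0.6706 × 13.2000% + 0.3294 × 5.3856% = 10.6263%.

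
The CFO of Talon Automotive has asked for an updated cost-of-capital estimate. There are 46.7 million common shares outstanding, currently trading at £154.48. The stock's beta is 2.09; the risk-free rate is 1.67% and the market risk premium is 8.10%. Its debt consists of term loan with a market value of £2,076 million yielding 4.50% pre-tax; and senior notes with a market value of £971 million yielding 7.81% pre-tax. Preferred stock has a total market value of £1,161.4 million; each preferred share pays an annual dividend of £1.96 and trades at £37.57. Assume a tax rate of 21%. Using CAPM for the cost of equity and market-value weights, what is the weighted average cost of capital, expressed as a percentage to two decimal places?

13.45%

Cost of equity via CAPM: Re = 1.67% + 2.09 × 8.1% = 18.5990%.
Cost of preferred: Rp = 1.96 / 37.57 = 5.2169%.
Market value of equity E = 154.48 × 46.7m = 7214.216m.
Total capital V = 7214.216 + 1161.4 + 2076 + 971 = 11422.616.
Equity: weight = 7214.216/11422.616 = 0.6316; cost = 18.599%.
Preferred: weight = 1161.4/11422.616 = 0.1017; cost = 5.2169%.
Term loan: weight = 2076/11422.616 = 0.1817; after-tax cost = 4.5% × (1 − 21%) = 3.5550%.
Senior notes: weight = 971/11422.616 = 0.0850; after-tax cost = 7.81% × (1 − 21%) = 6.1699%.
WACC = 0.6316 × 18.5990% + 0.1017 × 5.2169% + 0.1817 × 3.5550% + 0.0850 × 6.1699% = 13.4476%.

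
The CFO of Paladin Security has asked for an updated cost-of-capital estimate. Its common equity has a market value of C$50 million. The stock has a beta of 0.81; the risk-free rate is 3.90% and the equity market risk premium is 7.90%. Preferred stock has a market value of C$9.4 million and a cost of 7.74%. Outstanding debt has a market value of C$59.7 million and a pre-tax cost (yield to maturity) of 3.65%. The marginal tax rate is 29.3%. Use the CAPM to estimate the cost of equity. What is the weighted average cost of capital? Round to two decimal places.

6.23%

Cost of equity via CAPM: Re = 3.9% + 0.81 × 7.9% = 10.2990%.
Total capital V = 50 + 9.4 + 59.7 = 119.1.
Equity: weight = 50/119.1 = 0.4198; cost = 10.299%.
Preferred: weight = 9.4/119.1 = 0.0789; cost = 7.74%.
Debt: weight = 59.7/119.1 = 0.5013; after-tax cost = 3.65% × (1 − 29.3%) = 2.5806%.
WACC = 0.4198 × 10.2990% + 0.0789 × 7.7400% + 0.5013 × 2.5806% = 6.2281%.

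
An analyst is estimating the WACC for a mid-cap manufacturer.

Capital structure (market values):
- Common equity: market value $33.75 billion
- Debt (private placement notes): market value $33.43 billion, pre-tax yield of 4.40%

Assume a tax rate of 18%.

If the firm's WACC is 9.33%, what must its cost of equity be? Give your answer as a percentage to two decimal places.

Total capital V = 33.75 + 33.43 = 67.18.
Equity weight = 33.75/67.18 = 0.5024.
Private placement notes weight = 33.43/67.18 = 0.4976.
Debt contribution = 0.4976 × 4.4% × (1 − 18%) = 1.7954%.
Required equity contribution = 9.33% − 1.7954% = 7.5346%.
Re = 7.5346% / 0.5024 = 14.9977%.

15.00%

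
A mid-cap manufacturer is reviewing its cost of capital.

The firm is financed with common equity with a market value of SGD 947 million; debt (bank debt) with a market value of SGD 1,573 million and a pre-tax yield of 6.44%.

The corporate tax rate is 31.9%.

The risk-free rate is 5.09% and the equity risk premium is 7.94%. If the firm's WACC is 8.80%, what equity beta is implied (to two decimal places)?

Total capital V = 947 + 1573 = 2520.
Equity weight = 947/2520 = 0.3758.
Bank debt weight = 1573/2520 = 0.6242.
Debt contribution = 0.6242 × 6.44% × (1 − 31.9%) = 2.7375%.
Required equity contribution = 8.8% − 2.7375% = 6.0625%  ⇒  Re = 16.1324%.
CAPM: 16.1324% = 5.09% + β × 7.94%  ⇒  β = 1.3907.

1.39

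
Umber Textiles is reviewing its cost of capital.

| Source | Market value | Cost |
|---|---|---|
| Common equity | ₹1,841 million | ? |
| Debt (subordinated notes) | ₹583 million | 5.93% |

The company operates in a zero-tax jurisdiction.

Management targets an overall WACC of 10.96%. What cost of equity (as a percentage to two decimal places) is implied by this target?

Total capital V = 1841 + 583 = 2424.
Equity weight = 1841/2424 = 0.7595.
Subordinated notes weight = 583/2424 = 0.2405.
Debt contribution = 0.2405 × 5.93% × (1 − 0%) = 1.4262%.
Required equity contribution = 10.96% − 1.4262% = 9.5338%.
Re = 9.5338% / 0.7595 = 12.5529%.

12.55%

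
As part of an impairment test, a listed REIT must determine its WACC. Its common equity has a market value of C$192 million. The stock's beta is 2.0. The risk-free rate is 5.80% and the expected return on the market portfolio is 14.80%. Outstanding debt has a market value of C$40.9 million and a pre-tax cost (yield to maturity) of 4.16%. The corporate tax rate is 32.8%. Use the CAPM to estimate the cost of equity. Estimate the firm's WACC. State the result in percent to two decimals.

20.11%

Market risk premium = 14.8% − 5.8% = 9.0%.
Cost of equity via CAPM: Re = 5.8% + 2.0 × 9.0% = 23.8000%.
Total capital V = 192 + 40.9 = 232.9.
Equity: weight = 192/232.9 = 0.8244; cost = 23.8%.
Debt: weight = 40.9/232.9 = 0.1756; after-tax cost = 4.16% × (1 − 32.8%) = 2.7955%.
WACC = 0.8244 × 23.8000% + 0.1756 × 2.7955% = 20.1114%.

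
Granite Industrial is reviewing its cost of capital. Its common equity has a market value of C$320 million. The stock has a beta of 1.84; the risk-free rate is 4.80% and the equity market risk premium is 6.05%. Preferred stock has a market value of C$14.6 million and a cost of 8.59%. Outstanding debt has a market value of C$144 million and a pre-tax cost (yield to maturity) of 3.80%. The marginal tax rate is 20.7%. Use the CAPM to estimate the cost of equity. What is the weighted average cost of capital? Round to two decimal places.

11.82%

Cost of equity via CAPM: Re = 4.8% + 1.84 × 6.05% = 15.9320%.
Total capital V = 320 + 14.6 + 144 = 478.6.
Equity: weight = 320/478.6 = 0.6686; cost = 15.932%.
Preferred: weight = 14.6/478.6 = 0.0305; cost = 8.59%.
Debt: weight = 144/478.6 = 0.3009; after-tax cost = 3.8% × (1 − 20.7%) = 3.0134%.
WACC = 0.6686 × 15.9320% + 0.0305 × 8.5900% + 0.3009 × 3.0134% = 11.8211%.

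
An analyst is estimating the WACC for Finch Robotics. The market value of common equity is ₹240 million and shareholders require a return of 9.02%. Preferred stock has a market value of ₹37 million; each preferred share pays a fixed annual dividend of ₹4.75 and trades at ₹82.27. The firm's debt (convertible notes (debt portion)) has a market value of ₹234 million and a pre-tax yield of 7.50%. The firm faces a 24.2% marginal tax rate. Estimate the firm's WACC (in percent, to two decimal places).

Cost of preferred: Rp = 4.75 / 82.27 = 5.7737%.
Total capital V = 240 + 37 + 234 = 511.
Equity: weight = 240/511 = 0.4697; cost = 9.02%.
Preferred: weight = 37/511 = 0.0724; cost = 5.7737%.
Convertible notes (debt portion): weight = 234/511 = 0.4579; after-tax cost = 7.5% × (1 − 24.2%) = 5.6850%.
WACC = 0.4697 × 9.0200% + 0.0724 × 5.7737% + 0.4579 × 5.6850% = 7.2578%.

7.26%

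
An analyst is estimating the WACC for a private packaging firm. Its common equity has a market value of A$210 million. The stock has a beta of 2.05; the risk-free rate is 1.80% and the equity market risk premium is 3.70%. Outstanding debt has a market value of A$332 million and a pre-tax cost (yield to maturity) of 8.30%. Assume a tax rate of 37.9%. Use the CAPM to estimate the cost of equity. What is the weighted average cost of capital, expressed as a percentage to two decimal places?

6.79%

Cost of equity via CAPM: Re = 1.8% + 2.05 × 3.7% = 9.3850%.
Total capital V = 210 + 332 = 542.
Equity: weight = 210/542 = 0.3875; cost = 9.385%.
Debt: weight = 332/542 = 0.6125; after-tax cost = 8.3% × (1 − 37.9%) = 5.1543%.
WACC = 0.3875 × 9.3850% + 0.6125 × 5.1543% = 6.7935%.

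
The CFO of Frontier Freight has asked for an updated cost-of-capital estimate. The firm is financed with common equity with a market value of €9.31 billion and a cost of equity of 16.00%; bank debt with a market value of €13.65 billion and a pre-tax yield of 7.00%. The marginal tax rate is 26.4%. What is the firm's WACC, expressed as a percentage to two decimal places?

Total capital V = 9.31 + 13.65 = 22.96.
Equity: weight = 9.31/22.96 = 0.4055; cost = 16%.
Bank debt: weight = 13.65/22.96 = 0.5945; after-tax cost = 7% × (1 − 26.4%) = 5.1520%.
WACC = 0.4055 × 16.0000% + 0.5945 × 5.1520% = 9.5507%.

9.55%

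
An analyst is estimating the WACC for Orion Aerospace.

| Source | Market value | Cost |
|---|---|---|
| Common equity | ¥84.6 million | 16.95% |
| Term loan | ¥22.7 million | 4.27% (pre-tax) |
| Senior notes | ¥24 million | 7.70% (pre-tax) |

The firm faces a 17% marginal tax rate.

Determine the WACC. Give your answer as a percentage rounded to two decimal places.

12.70%

Total capital V = 84.6 + 22.7 + 24 = 131.3.
Equity: weight = 84.6/131.3 = 0.6443; cost = 16.95%.
Term loan: weight = 22.7/131.3 = 0.1729; after-tax cost = 4.27% × (1 − 17%) = 3.5441%.
Senior notes: weight = 24/131.3 = 0.1828; after-tax cost = 7.7% × (1 − 17%) = 6.3910%.
WACC = 0.6443 × 16.9500% + 0.1729 × 3.5441% + 0.1828 × 6.3910% = 12.7022%.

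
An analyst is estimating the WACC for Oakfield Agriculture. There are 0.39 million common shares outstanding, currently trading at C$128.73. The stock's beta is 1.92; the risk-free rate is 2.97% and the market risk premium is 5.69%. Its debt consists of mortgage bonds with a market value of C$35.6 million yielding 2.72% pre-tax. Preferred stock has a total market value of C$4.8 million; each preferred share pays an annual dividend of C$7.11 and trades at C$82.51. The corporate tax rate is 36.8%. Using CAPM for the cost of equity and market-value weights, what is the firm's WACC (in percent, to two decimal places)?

8.83%

Cost of equity via CAPM: Re = 2.97% + 1.92 × 5.69% = 13.8948%.
Cost of preferred: Rp = 7.11 / 82.51 = 8.6171%.
Market value of equity E = 128.73 × 0.39m = 50.2047m.
Total capital V = 50.2047 + 4.8 + 35.6 = 90.6047.
Equity: weight = 50.2047/90.6047 = 0.5541; cost = 13.8948%.
Preferred: weight = 4.8/90.6047 = 0.0530; cost = 8.6171%.
Mortgage bonds: weight = 35.6/90.6047 = 0.3929; after-tax cost = 2.72% × (1 − 36.8%) = 1.7190%.
WACC = 0.5541 × 13.8948% + 0.0530 × 8.6171% + 0.3929 × 1.7190% = 8.8312%.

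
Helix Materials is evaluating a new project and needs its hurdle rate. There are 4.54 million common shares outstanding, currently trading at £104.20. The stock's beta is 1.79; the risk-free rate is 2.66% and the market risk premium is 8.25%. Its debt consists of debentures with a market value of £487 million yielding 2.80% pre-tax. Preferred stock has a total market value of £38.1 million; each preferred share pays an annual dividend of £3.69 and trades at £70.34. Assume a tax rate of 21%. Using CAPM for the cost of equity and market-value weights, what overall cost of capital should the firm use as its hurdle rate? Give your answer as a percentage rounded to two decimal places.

9.54%

Cost of equity via CAPM: Re = 2.66% + 1.79 × 8.25% = 17.4275%.
Cost of preferred: Rp = 3.69 / 70.34 = 5.2459%.
Market value of equity E = 104.2 × 4.54m = 473.068m.
Total capital V = 473.068 + 38.1 + 487 = 998.168.
Equity: weight = 473.068/998.168 = 0.4739; cost = 17.4275%.
Preferred: weight = 38.1/998.168 = 0.0382; cost = 5.2459%.
Debentures: weight = 487/998.168 = 0.4879; after-tax cost = 2.8% × (1 − 21%) = 2.2120%.
WACC = 0.4739 × 17.4275% + 0.0382 × 5.2459% + 0.4879 × 2.2120% = 9.5390%.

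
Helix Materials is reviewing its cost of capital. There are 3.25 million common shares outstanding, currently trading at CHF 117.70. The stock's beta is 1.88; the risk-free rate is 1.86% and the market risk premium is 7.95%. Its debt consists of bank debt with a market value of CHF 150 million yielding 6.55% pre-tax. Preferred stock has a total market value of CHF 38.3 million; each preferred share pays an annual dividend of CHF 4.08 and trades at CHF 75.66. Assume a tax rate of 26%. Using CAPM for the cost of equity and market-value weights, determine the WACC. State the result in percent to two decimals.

12.90%

Cost of equity via CAPM: Re = 1.86% + 1.88 × 7.95% = 16.8060%.
Cost of preferred: Rp = 4.08 / 75.66 = 5.3925%.
Market value of equity E = 117.7 × 3.25m = 382.525m.
Total capital V = 382.525 + 38.3 + 150 = 570.825.
Equity: weight = 382.525/570.825 = 0.6701; cost = 16.806%.
Preferred: weight = 38.3/570.825 = 0.0671; cost = 5.3925%.
Bank debt: weight = 150/570.825 = 0.2628; after-tax cost = 6.55% × (1 − 26%) = 4.8470%.
WACC = 0.6701 × 16.8060% + 0.0671 × 5.3925% + 0.2628 × 4.8470% = 12.8976%.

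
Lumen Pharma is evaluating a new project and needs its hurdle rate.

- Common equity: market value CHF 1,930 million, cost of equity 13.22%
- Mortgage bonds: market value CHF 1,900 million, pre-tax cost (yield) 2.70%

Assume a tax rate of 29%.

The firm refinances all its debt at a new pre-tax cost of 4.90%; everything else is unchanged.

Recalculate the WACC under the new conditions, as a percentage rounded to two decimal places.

After the change:
Total capital V = 1930 + 1900 = 3830.
Equity: weight = 1930/3830 = 0.5039; cost = 13.22%.
Mortgage bonds: weight = 1900/3830 = 0.4961; after-tax cost = 4.9% × (1 − 29%) = 3.4790%.
WACC = 0.5039 × 13.2200% + 0.4961 × 3.4790% = 8.3877%.

8.39%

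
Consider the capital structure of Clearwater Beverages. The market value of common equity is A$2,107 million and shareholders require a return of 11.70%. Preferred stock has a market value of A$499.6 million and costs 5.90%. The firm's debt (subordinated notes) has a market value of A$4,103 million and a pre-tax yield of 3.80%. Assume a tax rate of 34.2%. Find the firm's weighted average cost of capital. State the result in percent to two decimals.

5.64%

Total capital V = 2107 + 499.6 + 4103 = 6709.6.
Equity: weight = 2107/6709.6 = 0.3140; cost = 11.7%.
Preferred: weight = 499.6/6709.6 = 0.0745; cost = 5.9%.
Subordinated notes: weight = 4103/6709.6 = 0.6115; after-tax cost = 3.8% × (1 − 34.2%) = 2.5004%.
WACC = 0.3140 × 11.7000% + 0.0745 × 5.9000% + 0.6115 × 2.5004% = 5.6425%.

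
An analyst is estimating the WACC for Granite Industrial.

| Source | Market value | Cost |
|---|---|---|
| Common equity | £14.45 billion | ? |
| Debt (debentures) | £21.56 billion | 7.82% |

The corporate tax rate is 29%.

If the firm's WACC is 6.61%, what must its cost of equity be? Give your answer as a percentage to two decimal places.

8.19%

Total capital V = 14.45 + 21.56 = 36.01.
Equity weight = 14.45/36.01 = 0.4013.
Debentures weight = 21.56/36.01 = 0.5987.
Debt contribution = 0.5987 × 7.82% × (1 − 29%) = 3.3242%.
Required equity contribution = 6.61% − 3.3242% = 3.2858%.
Re = 3.2858% / 0.4013 = 8.1883%.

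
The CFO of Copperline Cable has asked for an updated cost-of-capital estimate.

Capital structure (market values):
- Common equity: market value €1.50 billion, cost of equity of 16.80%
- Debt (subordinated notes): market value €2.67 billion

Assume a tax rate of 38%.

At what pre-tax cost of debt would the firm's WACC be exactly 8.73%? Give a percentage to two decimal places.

Total capital V = 1.5 + 2.67 = 4.17.
Equity weight = 1.5/4.17 = 0.3597.
Subordinated notes weight = 2.67/4.17 = 0.6403.
Equity contribution = 0.3597 × 16.8% = 6.0432%.
Remaining for debt = 8.73% − 6.0432% = 2.6868%.
Rd × (1 − 38%) × 0.6403 = 2.6868%  ⇒  Rd = 6.7682%.

6.77%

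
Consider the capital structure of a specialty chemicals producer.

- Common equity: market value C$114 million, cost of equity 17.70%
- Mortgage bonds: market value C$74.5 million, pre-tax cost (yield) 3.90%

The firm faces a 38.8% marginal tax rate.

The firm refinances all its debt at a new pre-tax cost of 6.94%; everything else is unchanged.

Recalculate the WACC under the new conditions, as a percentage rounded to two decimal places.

After the change:
Total capital V = 114 + 74.5 = 188.5.
Equity: weight = 114/188.5 = 0.6048; cost = 17.7%.
Mortgage bonds: weight = 74.5/188.5 = 0.3952; after-tax cost = 6.94% × (1 − 38.8%) = 4.2473%.
WACC = 0.6048 × 17.7000% + 0.3952 × 4.2473% = 12.3831%.

12.38%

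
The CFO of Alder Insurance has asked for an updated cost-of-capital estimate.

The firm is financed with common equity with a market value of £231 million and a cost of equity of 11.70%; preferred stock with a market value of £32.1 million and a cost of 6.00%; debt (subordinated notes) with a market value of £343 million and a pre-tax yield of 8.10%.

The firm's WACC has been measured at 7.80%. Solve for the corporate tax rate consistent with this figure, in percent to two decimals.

Total capital V = 231 + 32.1 + 343 = 606.1.
Equity weight = 231/606.1 = 0.3811.
Preferred weight = 32.1/606.1 = 0.0530.
Subordinated notes weight = 343/606.1 = 0.5659.
Equity contribution = 0.3811 × 11.7% = 4.4592%.
Preferred contribution = 0.0530 × 6% = 0.3178%.
Debt contribution must be 7.8% − 4.7769% = 3.0231%.
0.5659 × 8.1% × (1 − T) = 3.0231%  ⇒  (1 − T) = 0.6595.
T = 34.0503%.

34.05%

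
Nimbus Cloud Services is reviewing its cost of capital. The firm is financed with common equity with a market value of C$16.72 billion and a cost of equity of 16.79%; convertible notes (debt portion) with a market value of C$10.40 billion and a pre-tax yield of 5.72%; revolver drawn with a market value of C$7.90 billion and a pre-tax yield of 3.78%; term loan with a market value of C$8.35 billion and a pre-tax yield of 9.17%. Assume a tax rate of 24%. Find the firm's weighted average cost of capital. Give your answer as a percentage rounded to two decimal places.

Total capital V = 16.72 + 10.4 + 7.9 + 8.35 = 43.37.
Equity: weight = 16.72/43.37 = 0.3855; cost = 16.79%.
Convertible notes (debt portion): weight = 10.4/43.37 = 0.2398; after-tax cost = 5.72% × (1 − 24%) = 4.3472%.
Revolver drawn: weight = 7.9/43.37 = 0.1822; after-tax cost = 3.78% × (1 − 24%) = 2.8728%.
Term loan: weight = 8.35/43.37 = 0.1925; after-tax cost = 9.17% × (1 − 24%) = 6.9692%.
WACC = 0.3855 × 16.7900% + 0.2398 × 4.3472% + 0.1822 × 2.8728% + 0.1925 × 6.9692% = 9.3804%.

9.38%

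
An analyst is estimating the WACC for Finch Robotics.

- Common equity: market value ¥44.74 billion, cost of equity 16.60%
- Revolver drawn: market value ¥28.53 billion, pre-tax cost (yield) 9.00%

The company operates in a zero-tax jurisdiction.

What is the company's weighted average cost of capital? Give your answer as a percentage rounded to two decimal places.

Total capital V = 44.74 + 28.53 = 73.27.
Equity: weight = 44.74/73.27 = 0.6106; cost = 16.6%.
Revolver drawn: weight = 28.53/73.27 = 0.3894; after-tax cost = 9% × (1 − 0%) = 9.0000%.
WACC = 0.6106 × 16.6000% + 0.3894 × 9.0000% = 13.6407%.

13.64%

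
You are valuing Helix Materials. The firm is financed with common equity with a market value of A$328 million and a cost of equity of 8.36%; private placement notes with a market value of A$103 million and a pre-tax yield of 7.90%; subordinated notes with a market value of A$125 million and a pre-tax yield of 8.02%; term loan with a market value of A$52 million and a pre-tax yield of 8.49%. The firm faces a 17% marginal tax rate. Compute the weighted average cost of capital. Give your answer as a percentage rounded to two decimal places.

7.59%

Total capital V = 328 + 103 + 125 + 52 = 608.
Equity: weight = 328/608 = 0.5395; cost = 8.36%.
Private placement notes: weight = 103/608 = 0.1694; after-tax cost = 7.9% × (1 − 17%) = 6.5570%.
Subordinated notes: weight = 125/608 = 0.2056; after-tax cost = 8.02% × (1 − 17%) = 6.6566%.
Term loan: weight = 52/608 = 0.0855; after-tax cost = 8.49% × (1 − 17%) = 7.0467%.
WACC = 0.5395 × 8.3600% + 0.1694 × 6.5570% + 0.2056 × 6.6566% + 0.0855 × 7.0467% = 7.5920%.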